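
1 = 1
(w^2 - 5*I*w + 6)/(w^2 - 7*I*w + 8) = (w - 6*I)/(w - 8*I)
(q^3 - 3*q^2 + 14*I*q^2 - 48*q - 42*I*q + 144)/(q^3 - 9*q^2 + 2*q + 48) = (q^2 + 14*I*q - 48)/(q^2 - 6*q - 16)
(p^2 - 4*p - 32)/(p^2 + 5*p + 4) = (p - 8)/(p + 1)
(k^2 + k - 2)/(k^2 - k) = (k + 2)/k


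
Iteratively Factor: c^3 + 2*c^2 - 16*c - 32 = (c + 2)*(c^2 - 16) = (c - 4)*(c + 2)*(c + 4)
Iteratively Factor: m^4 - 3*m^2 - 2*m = (m)*(m^3 - 3*m - 2) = m*(m + 1)*(m^2 - m - 2) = m*(m - 2)*(m + 1)*(m + 1)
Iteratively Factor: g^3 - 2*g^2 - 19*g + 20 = (g - 1)*(g^2 - g - 20) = (g - 5)*(g - 1)*(g + 4)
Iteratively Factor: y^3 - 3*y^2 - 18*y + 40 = (y - 2)*(y^2 - y - 20) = (y - 5)*(y - 2)*(y + 4)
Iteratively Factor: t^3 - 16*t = (t + 4)*(t^2 - 4*t) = (t - 4)*(t + 4)*(t)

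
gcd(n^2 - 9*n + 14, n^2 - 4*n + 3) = 1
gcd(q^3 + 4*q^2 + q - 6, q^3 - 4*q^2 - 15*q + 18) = q^2 + 2*q - 3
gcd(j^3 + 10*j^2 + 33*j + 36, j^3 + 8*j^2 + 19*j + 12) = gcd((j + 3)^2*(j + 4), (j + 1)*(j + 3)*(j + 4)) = j^2 + 7*j + 12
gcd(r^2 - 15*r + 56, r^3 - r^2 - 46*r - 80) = r - 8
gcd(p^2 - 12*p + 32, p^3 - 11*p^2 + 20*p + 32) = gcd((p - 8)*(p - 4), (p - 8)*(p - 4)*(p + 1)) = p^2 - 12*p + 32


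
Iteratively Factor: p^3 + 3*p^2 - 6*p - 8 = (p + 4)*(p^2 - p - 2) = (p - 2)*(p + 4)*(p + 1)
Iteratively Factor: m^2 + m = (m)*(m + 1)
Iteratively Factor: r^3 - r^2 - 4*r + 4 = (r + 2)*(r^2 - 3*r + 2) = (r - 1)*(r + 2)*(r - 2)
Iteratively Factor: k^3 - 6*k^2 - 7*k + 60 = (k - 5)*(k^2 - k - 12) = (k - 5)*(k + 3)*(k - 4)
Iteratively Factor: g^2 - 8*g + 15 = (g - 5)*(g - 3)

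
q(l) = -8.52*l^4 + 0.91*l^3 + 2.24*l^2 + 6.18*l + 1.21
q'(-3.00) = 937.47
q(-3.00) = -711.86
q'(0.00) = 6.18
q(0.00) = 1.21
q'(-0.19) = 5.66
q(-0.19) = 0.10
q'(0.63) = 1.56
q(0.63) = 4.88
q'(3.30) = -1174.04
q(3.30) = -931.70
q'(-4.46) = 3063.96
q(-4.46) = -3433.69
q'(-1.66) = 162.16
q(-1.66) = -71.73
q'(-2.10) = 324.43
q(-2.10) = -176.01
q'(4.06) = -2211.38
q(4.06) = -2190.84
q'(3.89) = -1941.16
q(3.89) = -1838.20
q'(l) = -34.08*l^3 + 2.73*l^2 + 4.48*l + 6.18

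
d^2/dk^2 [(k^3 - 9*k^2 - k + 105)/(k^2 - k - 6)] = 6*(-k^3 + 57*k^2 - 75*k + 139)/(k^6 - 3*k^5 - 15*k^4 + 35*k^3 + 90*k^2 - 108*k - 216)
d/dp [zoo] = 0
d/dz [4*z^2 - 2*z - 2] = 8*z - 2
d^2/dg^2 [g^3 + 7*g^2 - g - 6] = 6*g + 14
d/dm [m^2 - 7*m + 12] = 2*m - 7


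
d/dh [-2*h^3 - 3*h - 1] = -6*h^2 - 3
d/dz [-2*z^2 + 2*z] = 2 - 4*z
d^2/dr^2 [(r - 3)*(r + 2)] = 2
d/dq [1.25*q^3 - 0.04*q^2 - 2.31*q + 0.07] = 3.75*q^2 - 0.08*q - 2.31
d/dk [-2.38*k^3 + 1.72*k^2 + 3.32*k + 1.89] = -7.14*k^2 + 3.44*k + 3.32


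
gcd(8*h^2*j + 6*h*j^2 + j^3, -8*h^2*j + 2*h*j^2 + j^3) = 4*h*j + j^2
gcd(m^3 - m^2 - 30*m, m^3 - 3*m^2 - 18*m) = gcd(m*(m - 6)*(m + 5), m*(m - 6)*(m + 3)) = m^2 - 6*m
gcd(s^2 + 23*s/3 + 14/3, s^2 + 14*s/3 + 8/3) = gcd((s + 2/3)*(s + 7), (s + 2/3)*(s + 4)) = s + 2/3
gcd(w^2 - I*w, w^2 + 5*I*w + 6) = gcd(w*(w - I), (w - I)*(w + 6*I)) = w - I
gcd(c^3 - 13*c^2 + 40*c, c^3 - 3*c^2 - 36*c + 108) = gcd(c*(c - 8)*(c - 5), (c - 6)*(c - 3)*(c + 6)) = 1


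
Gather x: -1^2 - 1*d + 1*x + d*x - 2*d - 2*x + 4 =-3*d + x*(d - 1) + 3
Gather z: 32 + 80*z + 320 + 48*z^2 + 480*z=48*z^2 + 560*z + 352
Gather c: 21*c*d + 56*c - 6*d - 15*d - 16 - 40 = c*(21*d + 56) - 21*d - 56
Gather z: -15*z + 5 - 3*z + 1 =6 - 18*z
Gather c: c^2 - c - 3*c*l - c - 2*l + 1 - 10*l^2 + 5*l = c^2 + c*(-3*l - 2) - 10*l^2 + 3*l + 1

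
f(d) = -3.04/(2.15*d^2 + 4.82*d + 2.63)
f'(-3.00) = -0.43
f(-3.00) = -0.40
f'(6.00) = 0.01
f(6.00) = -0.03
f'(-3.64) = -0.18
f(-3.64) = -0.22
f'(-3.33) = -0.27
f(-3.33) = -0.29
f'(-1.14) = -49.93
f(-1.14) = 43.02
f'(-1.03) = 412.73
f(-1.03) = 56.65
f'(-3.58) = -0.19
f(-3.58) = -0.24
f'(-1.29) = -22167.25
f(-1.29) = 304.46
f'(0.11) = 1.58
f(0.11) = -0.95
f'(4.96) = 0.01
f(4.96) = -0.04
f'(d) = -3.04*(-4.3*d - 4.82)/(2.15*d^2 + 4.82*d + 2.63)^2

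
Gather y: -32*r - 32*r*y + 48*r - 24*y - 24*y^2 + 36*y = 16*r - 24*y^2 + y*(12 - 32*r)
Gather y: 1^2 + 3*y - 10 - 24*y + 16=7 - 21*y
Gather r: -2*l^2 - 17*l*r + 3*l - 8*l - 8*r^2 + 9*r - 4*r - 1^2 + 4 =-2*l^2 - 5*l - 8*r^2 + r*(5 - 17*l) + 3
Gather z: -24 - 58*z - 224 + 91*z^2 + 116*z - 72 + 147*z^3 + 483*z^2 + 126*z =147*z^3 + 574*z^2 + 184*z - 320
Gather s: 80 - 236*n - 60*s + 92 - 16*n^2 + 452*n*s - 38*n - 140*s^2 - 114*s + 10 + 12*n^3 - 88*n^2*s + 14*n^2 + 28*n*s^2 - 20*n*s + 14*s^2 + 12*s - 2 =12*n^3 - 2*n^2 - 274*n + s^2*(28*n - 126) + s*(-88*n^2 + 432*n - 162) + 180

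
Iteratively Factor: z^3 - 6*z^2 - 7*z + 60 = (z - 5)*(z^2 - z - 12) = (z - 5)*(z - 4)*(z + 3)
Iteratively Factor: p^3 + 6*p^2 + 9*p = (p + 3)*(p^2 + 3*p) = p*(p + 3)*(p + 3)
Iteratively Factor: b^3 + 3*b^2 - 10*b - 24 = (b + 4)*(b^2 - b - 6) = (b + 2)*(b + 4)*(b - 3)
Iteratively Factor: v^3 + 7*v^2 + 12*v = (v)*(v^2 + 7*v + 12) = v*(v + 3)*(v + 4)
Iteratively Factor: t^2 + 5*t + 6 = (t + 2)*(t + 3)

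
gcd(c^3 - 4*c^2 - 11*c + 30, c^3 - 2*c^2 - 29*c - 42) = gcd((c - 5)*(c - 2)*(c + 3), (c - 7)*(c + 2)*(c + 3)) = c + 3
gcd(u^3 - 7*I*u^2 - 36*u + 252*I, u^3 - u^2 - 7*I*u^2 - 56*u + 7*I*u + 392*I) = u - 7*I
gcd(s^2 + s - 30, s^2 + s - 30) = s^2 + s - 30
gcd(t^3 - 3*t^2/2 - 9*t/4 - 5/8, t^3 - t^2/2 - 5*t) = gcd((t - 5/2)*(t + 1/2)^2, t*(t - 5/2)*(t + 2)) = t - 5/2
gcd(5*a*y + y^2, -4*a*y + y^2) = y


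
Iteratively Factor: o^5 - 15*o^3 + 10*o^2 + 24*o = (o)*(o^4 - 15*o^2 + 10*o + 24) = o*(o - 2)*(o^3 + 2*o^2 - 11*o - 12) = o*(o - 3)*(o - 2)*(o^2 + 5*o + 4) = o*(o - 3)*(o - 2)*(o + 1)*(o + 4)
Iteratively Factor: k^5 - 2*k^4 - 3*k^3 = (k - 3)*(k^4 + k^3) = k*(k - 3)*(k^3 + k^2) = k^2*(k - 3)*(k^2 + k) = k^3*(k - 3)*(k + 1)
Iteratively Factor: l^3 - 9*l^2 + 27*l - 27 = (l - 3)*(l^2 - 6*l + 9) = (l - 3)^2*(l - 3)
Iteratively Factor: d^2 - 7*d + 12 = (d - 3)*(d - 4)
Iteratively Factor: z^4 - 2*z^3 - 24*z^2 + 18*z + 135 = (z - 5)*(z^3 + 3*z^2 - 9*z - 27) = (z - 5)*(z - 3)*(z^2 + 6*z + 9) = (z - 5)*(z - 3)*(z + 3)*(z + 3)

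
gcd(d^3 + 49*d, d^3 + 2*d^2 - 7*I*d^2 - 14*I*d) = d^2 - 7*I*d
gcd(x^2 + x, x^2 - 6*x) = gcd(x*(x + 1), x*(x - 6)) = x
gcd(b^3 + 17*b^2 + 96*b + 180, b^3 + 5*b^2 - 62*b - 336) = b + 6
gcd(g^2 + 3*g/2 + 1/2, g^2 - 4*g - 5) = g + 1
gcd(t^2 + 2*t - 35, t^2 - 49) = t + 7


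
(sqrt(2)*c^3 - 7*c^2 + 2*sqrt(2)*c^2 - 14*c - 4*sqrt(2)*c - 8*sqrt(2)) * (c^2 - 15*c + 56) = sqrt(2)*c^5 - 13*sqrt(2)*c^4 - 7*c^4 + 22*sqrt(2)*c^3 + 91*c^3 - 182*c^2 + 164*sqrt(2)*c^2 - 784*c - 104*sqrt(2)*c - 448*sqrt(2)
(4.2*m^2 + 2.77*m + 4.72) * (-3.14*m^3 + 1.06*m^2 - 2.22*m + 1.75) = -13.188*m^5 - 4.2458*m^4 - 21.2086*m^3 + 6.2038*m^2 - 5.6309*m + 8.26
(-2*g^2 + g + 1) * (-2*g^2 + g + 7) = 4*g^4 - 4*g^3 - 15*g^2 + 8*g + 7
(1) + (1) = 2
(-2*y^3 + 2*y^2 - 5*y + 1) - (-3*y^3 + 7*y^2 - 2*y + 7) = y^3 - 5*y^2 - 3*y - 6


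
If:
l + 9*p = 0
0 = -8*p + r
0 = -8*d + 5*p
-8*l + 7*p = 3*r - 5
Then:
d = -5/88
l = 9/11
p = -1/11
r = -8/11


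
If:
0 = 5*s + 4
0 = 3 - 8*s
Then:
No Solution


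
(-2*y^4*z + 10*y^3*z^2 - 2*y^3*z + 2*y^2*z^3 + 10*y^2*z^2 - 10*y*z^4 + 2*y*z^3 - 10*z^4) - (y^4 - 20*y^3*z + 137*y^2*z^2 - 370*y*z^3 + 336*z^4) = -2*y^4*z - y^4 + 10*y^3*z^2 + 18*y^3*z + 2*y^2*z^3 - 127*y^2*z^2 - 10*y*z^4 + 372*y*z^3 - 346*z^4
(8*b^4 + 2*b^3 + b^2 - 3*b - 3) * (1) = 8*b^4 + 2*b^3 + b^2 - 3*b - 3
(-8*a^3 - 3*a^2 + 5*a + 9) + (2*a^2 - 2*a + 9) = -8*a^3 - a^2 + 3*a + 18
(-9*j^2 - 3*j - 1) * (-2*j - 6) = 18*j^3 + 60*j^2 + 20*j + 6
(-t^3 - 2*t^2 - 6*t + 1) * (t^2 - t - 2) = -t^5 - t^4 - 2*t^3 + 11*t^2 + 11*t - 2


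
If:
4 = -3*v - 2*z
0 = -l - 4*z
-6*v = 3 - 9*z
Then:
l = 20/13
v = -14/13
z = -5/13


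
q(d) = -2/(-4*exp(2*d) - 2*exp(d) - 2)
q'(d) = -2*(8*exp(2*d) + 2*exp(d))/(-4*exp(2*d) - 2*exp(d) - 2)^2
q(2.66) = 0.00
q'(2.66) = -0.00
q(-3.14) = 0.96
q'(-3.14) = -0.05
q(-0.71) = 0.51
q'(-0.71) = -0.37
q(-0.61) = 0.47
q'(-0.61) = -0.38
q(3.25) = 0.00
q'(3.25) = -0.00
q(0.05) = 0.23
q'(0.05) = -0.30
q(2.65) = 0.00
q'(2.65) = -0.00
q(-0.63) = 0.48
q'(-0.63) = -0.38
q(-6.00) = 1.00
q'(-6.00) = 0.00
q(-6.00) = 1.00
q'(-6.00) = 0.00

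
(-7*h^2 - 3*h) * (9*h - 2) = -63*h^3 - 13*h^2 + 6*h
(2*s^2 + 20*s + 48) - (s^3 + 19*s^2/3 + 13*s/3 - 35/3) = -s^3 - 13*s^2/3 + 47*s/3 + 179/3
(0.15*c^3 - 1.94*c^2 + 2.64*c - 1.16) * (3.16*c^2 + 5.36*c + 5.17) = 0.474*c^5 - 5.3264*c^4 - 1.2805*c^3 + 0.455000000000002*c^2 + 7.4312*c - 5.9972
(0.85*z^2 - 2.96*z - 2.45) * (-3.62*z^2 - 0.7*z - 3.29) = -3.077*z^4 + 10.1202*z^3 + 8.1445*z^2 + 11.4534*z + 8.0605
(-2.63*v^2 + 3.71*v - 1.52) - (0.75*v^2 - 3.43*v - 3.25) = -3.38*v^2 + 7.14*v + 1.73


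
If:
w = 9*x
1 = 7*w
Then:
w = 1/7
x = 1/63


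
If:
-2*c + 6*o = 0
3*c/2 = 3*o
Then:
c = 0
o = 0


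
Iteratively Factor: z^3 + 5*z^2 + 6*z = (z + 2)*(z^2 + 3*z) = (z + 2)*(z + 3)*(z)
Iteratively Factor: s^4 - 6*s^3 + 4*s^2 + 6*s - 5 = (s + 1)*(s^3 - 7*s^2 + 11*s - 5) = (s - 1)*(s + 1)*(s^2 - 6*s + 5) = (s - 1)^2*(s + 1)*(s - 5)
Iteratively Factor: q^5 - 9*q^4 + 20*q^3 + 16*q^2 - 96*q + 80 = (q - 2)*(q^4 - 7*q^3 + 6*q^2 + 28*q - 40) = (q - 5)*(q - 2)*(q^3 - 2*q^2 - 4*q + 8) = (q - 5)*(q - 2)*(q + 2)*(q^2 - 4*q + 4) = (q - 5)*(q - 2)^2*(q + 2)*(q - 2)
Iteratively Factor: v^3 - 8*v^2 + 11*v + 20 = (v - 4)*(v^2 - 4*v - 5) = (v - 4)*(v + 1)*(v - 5)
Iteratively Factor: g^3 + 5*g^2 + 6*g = (g + 2)*(g^2 + 3*g) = g*(g + 2)*(g + 3)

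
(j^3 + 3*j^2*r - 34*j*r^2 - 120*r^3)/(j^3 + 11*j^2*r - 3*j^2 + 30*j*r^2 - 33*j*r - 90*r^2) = (j^2 - 2*j*r - 24*r^2)/(j^2 + 6*j*r - 3*j - 18*r)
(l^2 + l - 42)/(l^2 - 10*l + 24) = (l + 7)/(l - 4)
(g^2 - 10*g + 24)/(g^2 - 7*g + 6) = (g - 4)/(g - 1)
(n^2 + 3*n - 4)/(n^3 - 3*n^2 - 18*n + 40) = (n - 1)/(n^2 - 7*n + 10)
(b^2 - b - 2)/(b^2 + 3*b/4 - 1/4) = 4*(b - 2)/(4*b - 1)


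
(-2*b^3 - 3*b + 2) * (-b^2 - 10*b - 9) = 2*b^5 + 20*b^4 + 21*b^3 + 28*b^2 + 7*b - 18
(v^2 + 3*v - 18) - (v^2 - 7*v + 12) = 10*v - 30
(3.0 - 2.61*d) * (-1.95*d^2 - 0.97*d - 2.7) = 5.0895*d^3 - 3.3183*d^2 + 4.137*d - 8.1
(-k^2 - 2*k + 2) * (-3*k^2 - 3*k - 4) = 3*k^4 + 9*k^3 + 4*k^2 + 2*k - 8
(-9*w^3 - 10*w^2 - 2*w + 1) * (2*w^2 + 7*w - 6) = -18*w^5 - 83*w^4 - 20*w^3 + 48*w^2 + 19*w - 6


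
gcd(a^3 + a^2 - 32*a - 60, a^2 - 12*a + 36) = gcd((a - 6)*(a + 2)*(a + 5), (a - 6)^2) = a - 6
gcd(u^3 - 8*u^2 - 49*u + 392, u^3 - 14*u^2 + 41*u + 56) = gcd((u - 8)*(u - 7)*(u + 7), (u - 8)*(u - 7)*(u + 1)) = u^2 - 15*u + 56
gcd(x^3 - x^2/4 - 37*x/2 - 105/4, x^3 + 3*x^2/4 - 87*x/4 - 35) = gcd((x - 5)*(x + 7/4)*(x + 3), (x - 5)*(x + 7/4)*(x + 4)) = x^2 - 13*x/4 - 35/4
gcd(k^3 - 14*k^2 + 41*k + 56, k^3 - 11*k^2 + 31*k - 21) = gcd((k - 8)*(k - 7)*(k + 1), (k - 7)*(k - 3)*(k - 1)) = k - 7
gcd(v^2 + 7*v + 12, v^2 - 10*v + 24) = 1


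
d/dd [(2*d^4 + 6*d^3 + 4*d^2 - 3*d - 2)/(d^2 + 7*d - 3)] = (4*d^5 + 48*d^4 + 60*d^3 - 23*d^2 - 20*d + 23)/(d^4 + 14*d^3 + 43*d^2 - 42*d + 9)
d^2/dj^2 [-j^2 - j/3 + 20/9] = -2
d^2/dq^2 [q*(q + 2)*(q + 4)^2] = 12*q^2 + 60*q + 64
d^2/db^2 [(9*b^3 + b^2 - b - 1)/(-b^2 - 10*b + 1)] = 4*(-449*b^3 + 135*b^2 + 3*b + 55)/(b^6 + 30*b^5 + 297*b^4 + 940*b^3 - 297*b^2 + 30*b - 1)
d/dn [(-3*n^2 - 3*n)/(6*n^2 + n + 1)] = 3*(5*n^2 - 2*n - 1)/(36*n^4 + 12*n^3 + 13*n^2 + 2*n + 1)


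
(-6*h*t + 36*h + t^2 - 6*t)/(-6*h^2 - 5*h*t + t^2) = (t - 6)/(h + t)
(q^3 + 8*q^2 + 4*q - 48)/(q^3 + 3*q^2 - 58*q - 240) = (q^2 + 2*q - 8)/(q^2 - 3*q - 40)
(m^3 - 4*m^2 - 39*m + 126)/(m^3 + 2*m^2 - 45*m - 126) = (m - 3)/(m + 3)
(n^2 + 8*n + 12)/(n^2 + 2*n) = (n + 6)/n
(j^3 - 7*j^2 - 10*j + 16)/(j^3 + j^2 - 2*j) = (j - 8)/j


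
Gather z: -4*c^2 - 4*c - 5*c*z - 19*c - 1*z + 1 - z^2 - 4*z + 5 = -4*c^2 - 23*c - z^2 + z*(-5*c - 5) + 6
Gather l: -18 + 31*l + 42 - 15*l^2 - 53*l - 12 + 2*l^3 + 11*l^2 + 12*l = 2*l^3 - 4*l^2 - 10*l + 12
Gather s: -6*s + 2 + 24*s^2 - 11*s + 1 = 24*s^2 - 17*s + 3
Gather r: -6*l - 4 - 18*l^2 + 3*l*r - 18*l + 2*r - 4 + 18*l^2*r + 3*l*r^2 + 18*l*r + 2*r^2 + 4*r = -18*l^2 - 24*l + r^2*(3*l + 2) + r*(18*l^2 + 21*l + 6) - 8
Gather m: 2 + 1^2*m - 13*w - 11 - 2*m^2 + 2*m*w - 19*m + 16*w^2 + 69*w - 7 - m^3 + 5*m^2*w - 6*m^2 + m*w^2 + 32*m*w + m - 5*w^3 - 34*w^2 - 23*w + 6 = -m^3 + m^2*(5*w - 8) + m*(w^2 + 34*w - 17) - 5*w^3 - 18*w^2 + 33*w - 10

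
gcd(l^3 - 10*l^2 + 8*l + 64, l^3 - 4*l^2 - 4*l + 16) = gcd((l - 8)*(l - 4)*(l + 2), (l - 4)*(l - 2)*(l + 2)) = l^2 - 2*l - 8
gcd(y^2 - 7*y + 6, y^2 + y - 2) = y - 1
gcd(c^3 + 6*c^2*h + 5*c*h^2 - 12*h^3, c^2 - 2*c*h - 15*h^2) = c + 3*h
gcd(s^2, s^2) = s^2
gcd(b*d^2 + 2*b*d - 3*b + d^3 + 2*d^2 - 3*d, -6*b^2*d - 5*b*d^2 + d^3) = b + d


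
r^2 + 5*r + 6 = (r + 2)*(r + 3)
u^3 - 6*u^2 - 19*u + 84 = (u - 7)*(u - 3)*(u + 4)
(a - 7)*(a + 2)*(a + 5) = a^3 - 39*a - 70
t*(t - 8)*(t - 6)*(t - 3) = t^4 - 17*t^3 + 90*t^2 - 144*t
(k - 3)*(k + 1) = k^2 - 2*k - 3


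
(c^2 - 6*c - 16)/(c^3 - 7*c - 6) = (c - 8)/(c^2 - 2*c - 3)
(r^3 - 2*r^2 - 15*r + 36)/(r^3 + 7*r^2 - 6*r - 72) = (r - 3)/(r + 6)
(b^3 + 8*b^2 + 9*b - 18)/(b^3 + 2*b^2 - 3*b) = (b + 6)/b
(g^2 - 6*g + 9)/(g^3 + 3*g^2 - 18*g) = (g - 3)/(g*(g + 6))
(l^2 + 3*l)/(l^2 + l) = (l + 3)/(l + 1)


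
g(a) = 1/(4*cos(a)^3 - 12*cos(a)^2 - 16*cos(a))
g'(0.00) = 0.00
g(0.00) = -0.04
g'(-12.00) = -0.04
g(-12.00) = -0.05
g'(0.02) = -0.00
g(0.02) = -0.04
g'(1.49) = -9.52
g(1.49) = -0.73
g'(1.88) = -0.54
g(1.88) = 0.27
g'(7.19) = -0.11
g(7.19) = -0.07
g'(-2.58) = -1.08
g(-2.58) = 0.40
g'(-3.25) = 156.98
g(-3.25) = 8.58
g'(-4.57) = -3.00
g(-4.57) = 0.50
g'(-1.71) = 3.15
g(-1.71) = 0.51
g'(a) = (12*sin(a)*cos(a)^2 - 24*sin(a)*cos(a) - 16*sin(a))/(4*cos(a)^3 - 12*cos(a)^2 - 16*cos(a))^2 = (3*sin(a) - 4*sin(a)/cos(a)^2 - 6*tan(a))/(4*(sin(a)^2 + 3*cos(a) + 3)^2)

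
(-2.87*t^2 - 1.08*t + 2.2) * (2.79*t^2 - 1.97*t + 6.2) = -8.0073*t^4 + 2.6407*t^3 - 9.5284*t^2 - 11.03*t + 13.64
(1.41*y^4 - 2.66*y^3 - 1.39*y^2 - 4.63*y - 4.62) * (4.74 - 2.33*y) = -3.2853*y^5 + 12.8812*y^4 - 9.3697*y^3 + 4.1993*y^2 - 11.1816*y - 21.8988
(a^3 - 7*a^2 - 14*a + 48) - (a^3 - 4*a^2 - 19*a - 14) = -3*a^2 + 5*a + 62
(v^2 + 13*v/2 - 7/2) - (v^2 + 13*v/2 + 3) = -13/2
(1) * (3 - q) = 3 - q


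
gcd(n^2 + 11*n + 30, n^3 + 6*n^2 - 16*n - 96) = n + 6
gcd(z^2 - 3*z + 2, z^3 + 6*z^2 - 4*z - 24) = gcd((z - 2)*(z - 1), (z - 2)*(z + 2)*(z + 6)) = z - 2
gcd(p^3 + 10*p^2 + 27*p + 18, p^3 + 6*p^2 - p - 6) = p^2 + 7*p + 6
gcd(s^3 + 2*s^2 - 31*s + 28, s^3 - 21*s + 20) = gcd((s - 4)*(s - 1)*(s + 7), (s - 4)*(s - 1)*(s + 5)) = s^2 - 5*s + 4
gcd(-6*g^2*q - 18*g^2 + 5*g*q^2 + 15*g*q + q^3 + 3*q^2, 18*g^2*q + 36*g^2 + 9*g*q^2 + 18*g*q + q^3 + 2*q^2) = 6*g + q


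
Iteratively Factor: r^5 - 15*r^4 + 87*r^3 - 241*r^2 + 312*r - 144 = (r - 4)*(r^4 - 11*r^3 + 43*r^2 - 69*r + 36) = (r - 4)^2*(r^3 - 7*r^2 + 15*r - 9) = (r - 4)^2*(r - 3)*(r^2 - 4*r + 3) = (r - 4)^2*(r - 3)^2*(r - 1)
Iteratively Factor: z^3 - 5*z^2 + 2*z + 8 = (z - 2)*(z^2 - 3*z - 4) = (z - 4)*(z - 2)*(z + 1)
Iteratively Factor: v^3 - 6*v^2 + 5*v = (v - 5)*(v^2 - v) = v*(v - 5)*(v - 1)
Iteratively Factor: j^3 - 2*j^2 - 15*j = (j)*(j^2 - 2*j - 15) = j*(j - 5)*(j + 3)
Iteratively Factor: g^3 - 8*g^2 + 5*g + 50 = (g - 5)*(g^2 - 3*g - 10) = (g - 5)*(g + 2)*(g - 5)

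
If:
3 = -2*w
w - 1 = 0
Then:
No Solution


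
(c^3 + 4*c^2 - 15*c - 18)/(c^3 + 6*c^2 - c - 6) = (c - 3)/(c - 1)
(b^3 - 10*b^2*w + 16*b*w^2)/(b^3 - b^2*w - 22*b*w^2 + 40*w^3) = b*(-b + 8*w)/(-b^2 - b*w + 20*w^2)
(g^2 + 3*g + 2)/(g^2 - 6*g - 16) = (g + 1)/(g - 8)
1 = 1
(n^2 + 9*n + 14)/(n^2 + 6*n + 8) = (n + 7)/(n + 4)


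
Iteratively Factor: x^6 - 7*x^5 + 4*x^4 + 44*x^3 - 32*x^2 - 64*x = (x)*(x^5 - 7*x^4 + 4*x^3 + 44*x^2 - 32*x - 64) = x*(x - 4)*(x^4 - 3*x^3 - 8*x^2 + 12*x + 16) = x*(x - 4)*(x + 1)*(x^3 - 4*x^2 - 4*x + 16) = x*(x - 4)^2*(x + 1)*(x^2 - 4) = x*(x - 4)^2*(x - 2)*(x + 1)*(x + 2)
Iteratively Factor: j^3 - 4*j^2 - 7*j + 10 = (j + 2)*(j^2 - 6*j + 5) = (j - 1)*(j + 2)*(j - 5)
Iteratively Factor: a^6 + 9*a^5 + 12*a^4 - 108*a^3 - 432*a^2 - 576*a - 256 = (a - 4)*(a^5 + 13*a^4 + 64*a^3 + 148*a^2 + 160*a + 64) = (a - 4)*(a + 4)*(a^4 + 9*a^3 + 28*a^2 + 36*a + 16) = (a - 4)*(a + 2)*(a + 4)*(a^3 + 7*a^2 + 14*a + 8) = (a - 4)*(a + 2)^2*(a + 4)*(a^2 + 5*a + 4) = (a - 4)*(a + 1)*(a + 2)^2*(a + 4)*(a + 4)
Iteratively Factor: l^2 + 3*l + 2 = (l + 1)*(l + 2)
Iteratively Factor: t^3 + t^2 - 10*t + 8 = (t - 2)*(t^2 + 3*t - 4) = (t - 2)*(t + 4)*(t - 1)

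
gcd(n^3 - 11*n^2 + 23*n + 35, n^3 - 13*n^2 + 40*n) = n - 5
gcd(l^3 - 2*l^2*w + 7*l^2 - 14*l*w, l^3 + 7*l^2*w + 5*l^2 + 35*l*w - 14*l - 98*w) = l + 7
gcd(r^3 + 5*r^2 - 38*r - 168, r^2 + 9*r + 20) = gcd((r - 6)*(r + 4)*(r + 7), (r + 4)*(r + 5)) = r + 4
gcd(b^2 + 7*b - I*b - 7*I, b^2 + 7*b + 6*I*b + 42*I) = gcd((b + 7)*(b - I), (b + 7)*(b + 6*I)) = b + 7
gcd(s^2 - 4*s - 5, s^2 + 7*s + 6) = s + 1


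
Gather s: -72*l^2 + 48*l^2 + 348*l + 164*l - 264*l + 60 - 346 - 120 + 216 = -24*l^2 + 248*l - 190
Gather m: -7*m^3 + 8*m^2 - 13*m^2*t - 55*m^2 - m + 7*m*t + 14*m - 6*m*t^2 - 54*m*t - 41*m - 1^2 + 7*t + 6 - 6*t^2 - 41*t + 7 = -7*m^3 + m^2*(-13*t - 47) + m*(-6*t^2 - 47*t - 28) - 6*t^2 - 34*t + 12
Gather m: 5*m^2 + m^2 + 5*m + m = 6*m^2 + 6*m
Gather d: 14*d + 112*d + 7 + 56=126*d + 63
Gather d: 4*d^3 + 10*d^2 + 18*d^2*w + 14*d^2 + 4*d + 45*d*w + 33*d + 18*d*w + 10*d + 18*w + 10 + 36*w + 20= 4*d^3 + d^2*(18*w + 24) + d*(63*w + 47) + 54*w + 30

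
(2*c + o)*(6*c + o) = 12*c^2 + 8*c*o + o^2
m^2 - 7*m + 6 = (m - 6)*(m - 1)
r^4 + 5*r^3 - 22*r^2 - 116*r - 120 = (r - 5)*(r + 2)^2*(r + 6)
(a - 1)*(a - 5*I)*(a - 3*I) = a^3 - a^2 - 8*I*a^2 - 15*a + 8*I*a + 15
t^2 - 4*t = t*(t - 4)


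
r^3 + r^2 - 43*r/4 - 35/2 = (r - 7/2)*(r + 2)*(r + 5/2)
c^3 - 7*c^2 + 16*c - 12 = (c - 3)*(c - 2)^2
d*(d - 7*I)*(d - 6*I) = d^3 - 13*I*d^2 - 42*d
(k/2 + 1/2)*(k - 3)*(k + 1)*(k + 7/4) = k^4/2 + 3*k^3/8 - 27*k^2/8 - 47*k/8 - 21/8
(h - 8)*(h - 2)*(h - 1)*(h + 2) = h^4 - 9*h^3 + 4*h^2 + 36*h - 32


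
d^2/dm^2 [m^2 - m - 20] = 2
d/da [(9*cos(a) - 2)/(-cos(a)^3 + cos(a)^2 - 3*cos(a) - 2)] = (-18*cos(a)^3 + 15*cos(a)^2 - 4*cos(a) + 24)*sin(a)/(cos(a)^3 - cos(a)^2 + 3*cos(a) + 2)^2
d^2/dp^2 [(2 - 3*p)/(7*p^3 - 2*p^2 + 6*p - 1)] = 2*(-441*p^5 + 714*p^4 - 110*p^3 + 150*p^2 - 12*p + 50)/(343*p^9 - 294*p^8 + 966*p^7 - 659*p^6 + 912*p^5 - 480*p^4 + 309*p^3 - 114*p^2 + 18*p - 1)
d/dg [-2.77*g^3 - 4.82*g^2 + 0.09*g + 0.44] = -8.31*g^2 - 9.64*g + 0.09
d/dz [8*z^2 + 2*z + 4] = 16*z + 2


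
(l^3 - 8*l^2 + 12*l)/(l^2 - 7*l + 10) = l*(l - 6)/(l - 5)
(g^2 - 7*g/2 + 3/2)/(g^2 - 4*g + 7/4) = 2*(g - 3)/(2*g - 7)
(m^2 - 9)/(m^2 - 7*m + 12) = (m + 3)/(m - 4)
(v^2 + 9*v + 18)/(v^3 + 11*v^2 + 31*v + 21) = (v + 6)/(v^2 + 8*v + 7)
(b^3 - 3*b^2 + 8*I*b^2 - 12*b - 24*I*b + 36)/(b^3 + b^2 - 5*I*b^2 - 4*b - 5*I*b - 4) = (b^3 + b^2*(-3 + 8*I) - 12*b*(1 + 2*I) + 36)/(b^3 + b^2*(1 - 5*I) - b*(4 + 5*I) - 4)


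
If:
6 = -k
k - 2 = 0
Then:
No Solution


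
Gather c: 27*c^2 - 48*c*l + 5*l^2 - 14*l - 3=27*c^2 - 48*c*l + 5*l^2 - 14*l - 3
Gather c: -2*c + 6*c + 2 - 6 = 4*c - 4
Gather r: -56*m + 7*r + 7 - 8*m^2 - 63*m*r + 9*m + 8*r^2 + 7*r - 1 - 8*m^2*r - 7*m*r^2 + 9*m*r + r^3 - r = -8*m^2 - 47*m + r^3 + r^2*(8 - 7*m) + r*(-8*m^2 - 54*m + 13) + 6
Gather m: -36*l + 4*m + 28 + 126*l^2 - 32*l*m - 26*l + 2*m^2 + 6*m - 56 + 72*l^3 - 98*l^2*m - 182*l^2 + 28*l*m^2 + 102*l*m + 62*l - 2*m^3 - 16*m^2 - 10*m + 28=72*l^3 - 56*l^2 - 2*m^3 + m^2*(28*l - 14) + m*(-98*l^2 + 70*l)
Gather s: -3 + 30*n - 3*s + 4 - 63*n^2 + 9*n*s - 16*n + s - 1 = -63*n^2 + 14*n + s*(9*n - 2)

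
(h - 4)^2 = h^2 - 8*h + 16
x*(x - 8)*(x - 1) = x^3 - 9*x^2 + 8*x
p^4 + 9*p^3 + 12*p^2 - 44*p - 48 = (p - 2)*(p + 1)*(p + 4)*(p + 6)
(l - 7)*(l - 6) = l^2 - 13*l + 42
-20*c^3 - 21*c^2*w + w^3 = (-5*c + w)*(c + w)*(4*c + w)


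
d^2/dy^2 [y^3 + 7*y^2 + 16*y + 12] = 6*y + 14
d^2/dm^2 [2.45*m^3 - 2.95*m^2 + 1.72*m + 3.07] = 14.7*m - 5.9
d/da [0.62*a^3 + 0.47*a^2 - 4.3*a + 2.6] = 1.86*a^2 + 0.94*a - 4.3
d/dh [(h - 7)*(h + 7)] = 2*h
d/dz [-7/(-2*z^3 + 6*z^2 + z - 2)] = 7*(-6*z^2 + 12*z + 1)/(2*z^3 - 6*z^2 - z + 2)^2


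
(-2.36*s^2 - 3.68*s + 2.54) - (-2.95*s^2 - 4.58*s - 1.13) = 0.59*s^2 + 0.9*s + 3.67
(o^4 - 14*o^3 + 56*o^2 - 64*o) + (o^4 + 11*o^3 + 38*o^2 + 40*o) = 2*o^4 - 3*o^3 + 94*o^2 - 24*o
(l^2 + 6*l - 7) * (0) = 0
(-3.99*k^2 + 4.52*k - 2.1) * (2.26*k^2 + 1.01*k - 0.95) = -9.0174*k^4 + 6.1853*k^3 + 3.6097*k^2 - 6.415*k + 1.995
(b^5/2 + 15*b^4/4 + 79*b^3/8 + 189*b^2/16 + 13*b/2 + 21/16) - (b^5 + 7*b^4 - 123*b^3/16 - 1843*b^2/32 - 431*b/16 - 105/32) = -b^5/2 - 13*b^4/4 + 281*b^3/16 + 2221*b^2/32 + 535*b/16 + 147/32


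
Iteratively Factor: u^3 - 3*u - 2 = (u + 1)*(u^2 - u - 2) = (u - 2)*(u + 1)*(u + 1)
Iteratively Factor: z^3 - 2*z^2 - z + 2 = (z - 2)*(z^2 - 1) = (z - 2)*(z + 1)*(z - 1)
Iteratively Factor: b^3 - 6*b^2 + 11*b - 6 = (b - 2)*(b^2 - 4*b + 3) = (b - 2)*(b - 1)*(b - 3)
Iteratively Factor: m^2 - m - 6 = (m - 3)*(m + 2)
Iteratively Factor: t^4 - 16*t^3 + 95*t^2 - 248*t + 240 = (t - 4)*(t^3 - 12*t^2 + 47*t - 60) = (t - 4)*(t - 3)*(t^2 - 9*t + 20) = (t - 4)^2*(t - 3)*(t - 5)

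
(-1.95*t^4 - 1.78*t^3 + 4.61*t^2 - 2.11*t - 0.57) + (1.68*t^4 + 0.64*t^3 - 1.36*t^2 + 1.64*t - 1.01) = -0.27*t^4 - 1.14*t^3 + 3.25*t^2 - 0.47*t - 1.58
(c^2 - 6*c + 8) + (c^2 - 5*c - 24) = 2*c^2 - 11*c - 16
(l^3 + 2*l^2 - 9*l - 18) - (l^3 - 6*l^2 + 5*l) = 8*l^2 - 14*l - 18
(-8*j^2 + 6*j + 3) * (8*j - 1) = -64*j^3 + 56*j^2 + 18*j - 3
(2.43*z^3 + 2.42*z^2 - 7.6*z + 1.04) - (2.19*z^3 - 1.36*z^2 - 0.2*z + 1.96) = 0.24*z^3 + 3.78*z^2 - 7.4*z - 0.92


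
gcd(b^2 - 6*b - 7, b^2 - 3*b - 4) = b + 1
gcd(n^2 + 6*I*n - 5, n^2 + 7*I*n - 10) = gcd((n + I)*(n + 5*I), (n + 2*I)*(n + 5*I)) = n + 5*I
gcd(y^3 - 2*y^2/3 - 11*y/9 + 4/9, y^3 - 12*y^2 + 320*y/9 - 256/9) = y - 4/3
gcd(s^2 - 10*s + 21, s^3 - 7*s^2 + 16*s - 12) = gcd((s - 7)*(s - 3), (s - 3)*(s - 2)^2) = s - 3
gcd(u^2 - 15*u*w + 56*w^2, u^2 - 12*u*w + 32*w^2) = u - 8*w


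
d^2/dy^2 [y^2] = 2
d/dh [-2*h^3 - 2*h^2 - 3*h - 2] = -6*h^2 - 4*h - 3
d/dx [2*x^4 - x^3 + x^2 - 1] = x*(8*x^2 - 3*x + 2)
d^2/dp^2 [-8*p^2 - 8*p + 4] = -16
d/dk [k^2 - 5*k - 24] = 2*k - 5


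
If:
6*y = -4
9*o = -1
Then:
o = -1/9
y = -2/3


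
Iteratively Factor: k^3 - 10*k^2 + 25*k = (k)*(k^2 - 10*k + 25) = k*(k - 5)*(k - 5)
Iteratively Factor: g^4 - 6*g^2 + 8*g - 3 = (g - 1)*(g^3 + g^2 - 5*g + 3) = (g - 1)^2*(g^2 + 2*g - 3) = (g - 1)^2*(g + 3)*(g - 1)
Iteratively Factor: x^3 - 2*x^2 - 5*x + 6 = (x - 3)*(x^2 + x - 2) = (x - 3)*(x + 2)*(x - 1)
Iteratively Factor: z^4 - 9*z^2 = (z + 3)*(z^3 - 3*z^2) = (z - 3)*(z + 3)*(z^2) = z*(z - 3)*(z + 3)*(z)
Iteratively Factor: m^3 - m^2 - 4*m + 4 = (m + 2)*(m^2 - 3*m + 2) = (m - 1)*(m + 2)*(m - 2)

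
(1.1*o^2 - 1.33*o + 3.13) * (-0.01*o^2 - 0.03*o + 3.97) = -0.011*o^4 - 0.0197*o^3 + 4.3756*o^2 - 5.374*o + 12.4261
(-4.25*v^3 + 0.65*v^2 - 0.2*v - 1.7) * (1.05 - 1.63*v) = 6.9275*v^4 - 5.522*v^3 + 1.0085*v^2 + 2.561*v - 1.785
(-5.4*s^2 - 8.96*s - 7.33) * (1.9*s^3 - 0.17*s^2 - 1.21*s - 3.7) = -10.26*s^5 - 16.106*s^4 - 5.8698*s^3 + 32.0677*s^2 + 42.0213*s + 27.121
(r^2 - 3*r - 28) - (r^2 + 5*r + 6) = -8*r - 34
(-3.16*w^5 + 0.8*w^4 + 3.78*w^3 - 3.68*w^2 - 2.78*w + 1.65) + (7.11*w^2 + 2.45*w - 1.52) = -3.16*w^5 + 0.8*w^4 + 3.78*w^3 + 3.43*w^2 - 0.33*w + 0.13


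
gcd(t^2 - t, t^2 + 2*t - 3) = t - 1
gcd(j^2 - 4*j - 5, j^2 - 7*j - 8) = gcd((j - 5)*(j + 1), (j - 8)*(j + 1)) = j + 1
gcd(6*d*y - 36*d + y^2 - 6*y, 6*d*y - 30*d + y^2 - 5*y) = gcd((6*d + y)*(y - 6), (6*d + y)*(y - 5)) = 6*d + y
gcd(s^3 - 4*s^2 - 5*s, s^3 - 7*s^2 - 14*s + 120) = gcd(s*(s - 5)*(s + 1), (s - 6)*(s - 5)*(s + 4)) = s - 5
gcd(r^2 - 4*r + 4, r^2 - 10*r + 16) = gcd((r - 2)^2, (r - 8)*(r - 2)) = r - 2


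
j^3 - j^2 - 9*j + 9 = (j - 3)*(j - 1)*(j + 3)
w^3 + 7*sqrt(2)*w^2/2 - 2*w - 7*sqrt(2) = (w - sqrt(2))*(w + sqrt(2))*(w + 7*sqrt(2)/2)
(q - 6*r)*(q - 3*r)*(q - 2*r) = q^3 - 11*q^2*r + 36*q*r^2 - 36*r^3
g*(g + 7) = g^2 + 7*g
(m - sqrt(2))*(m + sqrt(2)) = m^2 - 2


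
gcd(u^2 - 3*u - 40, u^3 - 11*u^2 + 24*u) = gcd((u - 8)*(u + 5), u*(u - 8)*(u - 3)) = u - 8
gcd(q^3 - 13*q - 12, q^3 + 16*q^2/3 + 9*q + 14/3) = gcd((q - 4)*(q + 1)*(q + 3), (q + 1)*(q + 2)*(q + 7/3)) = q + 1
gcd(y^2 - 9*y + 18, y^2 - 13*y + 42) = y - 6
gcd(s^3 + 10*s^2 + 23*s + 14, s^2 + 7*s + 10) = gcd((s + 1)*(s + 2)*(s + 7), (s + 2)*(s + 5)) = s + 2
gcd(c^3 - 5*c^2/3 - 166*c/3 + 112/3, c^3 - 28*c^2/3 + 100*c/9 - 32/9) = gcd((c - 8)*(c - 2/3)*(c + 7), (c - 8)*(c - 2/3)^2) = c^2 - 26*c/3 + 16/3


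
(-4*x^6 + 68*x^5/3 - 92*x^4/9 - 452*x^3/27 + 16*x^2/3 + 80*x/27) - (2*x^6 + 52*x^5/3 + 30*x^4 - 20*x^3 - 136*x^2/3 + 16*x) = -6*x^6 + 16*x^5/3 - 362*x^4/9 + 88*x^3/27 + 152*x^2/3 - 352*x/27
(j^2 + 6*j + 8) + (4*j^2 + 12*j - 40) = 5*j^2 + 18*j - 32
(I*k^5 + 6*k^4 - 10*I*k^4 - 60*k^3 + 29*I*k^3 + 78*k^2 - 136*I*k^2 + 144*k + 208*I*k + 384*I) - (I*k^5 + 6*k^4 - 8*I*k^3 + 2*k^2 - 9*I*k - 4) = -10*I*k^4 - 60*k^3 + 37*I*k^3 + 76*k^2 - 136*I*k^2 + 144*k + 217*I*k + 4 + 384*I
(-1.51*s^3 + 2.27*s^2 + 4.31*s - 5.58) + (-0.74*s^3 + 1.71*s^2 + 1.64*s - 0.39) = -2.25*s^3 + 3.98*s^2 + 5.95*s - 5.97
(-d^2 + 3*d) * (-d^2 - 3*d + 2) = d^4 - 11*d^2 + 6*d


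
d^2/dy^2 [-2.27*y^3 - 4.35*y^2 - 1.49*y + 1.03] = -13.62*y - 8.7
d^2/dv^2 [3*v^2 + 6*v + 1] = 6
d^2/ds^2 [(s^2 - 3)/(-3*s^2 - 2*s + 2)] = 2*(6*s^3 + 63*s^2 + 54*s + 26)/(27*s^6 + 54*s^5 - 18*s^4 - 64*s^3 + 12*s^2 + 24*s - 8)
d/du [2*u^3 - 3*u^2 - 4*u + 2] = 6*u^2 - 6*u - 4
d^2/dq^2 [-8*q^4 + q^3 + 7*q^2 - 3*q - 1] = -96*q^2 + 6*q + 14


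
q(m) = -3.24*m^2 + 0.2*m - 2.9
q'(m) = 0.2 - 6.48*m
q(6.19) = -125.81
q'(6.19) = -39.91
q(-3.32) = -39.28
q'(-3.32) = 21.71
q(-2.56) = -24.65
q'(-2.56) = 16.79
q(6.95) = -158.01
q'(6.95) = -44.84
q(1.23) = -7.56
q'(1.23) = -7.77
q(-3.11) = -34.86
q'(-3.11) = 20.35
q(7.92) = -204.55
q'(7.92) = -51.12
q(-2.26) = -19.90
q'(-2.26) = 14.84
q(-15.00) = -734.90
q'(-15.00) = 97.40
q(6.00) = -118.34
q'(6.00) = -38.68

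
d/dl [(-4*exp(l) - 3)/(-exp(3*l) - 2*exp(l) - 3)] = (-(4*exp(l) + 3)*(3*exp(2*l) + 2) + 4*exp(3*l) + 8*exp(l) + 12)*exp(l)/(exp(3*l) + 2*exp(l) + 3)^2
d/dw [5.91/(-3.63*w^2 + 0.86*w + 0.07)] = (42.9066*w - 5.0826)/(-3.63*w^2 + 0.86*w + 0.07)^2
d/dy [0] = 0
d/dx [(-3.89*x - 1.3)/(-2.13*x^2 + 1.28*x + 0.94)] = (8.2857*x^2 - 4.9792*x - (3.89*x + 1.3)*(4.26*x - 1.28) - 3.6566)/(-2.13*x^2 + 1.28*x + 0.94)^2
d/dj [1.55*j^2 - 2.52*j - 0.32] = 3.1*j - 2.52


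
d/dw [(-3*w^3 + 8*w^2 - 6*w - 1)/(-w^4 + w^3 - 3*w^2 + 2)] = (-w*(4*w^2 - 3*w + 6)*(3*w^3 - 8*w^2 + 6*w + 1) + (9*w^2 - 16*w + 6)*(w^4 - w^3 + 3*w^2 - 2))/(w^4 - w^3 + 3*w^2 - 2)^2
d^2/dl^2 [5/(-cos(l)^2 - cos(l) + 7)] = 5*(4*sin(l)^4 - 31*sin(l)^2 + 13*cos(l)/4 + 3*cos(3*l)/4 + 11)/(-sin(l)^2 + cos(l) - 6)^3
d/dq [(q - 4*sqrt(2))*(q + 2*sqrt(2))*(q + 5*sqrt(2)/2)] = 3*q^2 + sqrt(2)*q - 26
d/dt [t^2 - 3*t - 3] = 2*t - 3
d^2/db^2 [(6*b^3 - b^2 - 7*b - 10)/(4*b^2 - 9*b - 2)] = 4*(193*b^3 - 90*b^2 + 492*b - 384)/(64*b^6 - 432*b^5 + 876*b^4 - 297*b^3 - 438*b^2 - 108*b - 8)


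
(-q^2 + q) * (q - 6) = -q^3 + 7*q^2 - 6*q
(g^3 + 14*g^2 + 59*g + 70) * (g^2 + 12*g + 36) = g^5 + 26*g^4 + 263*g^3 + 1282*g^2 + 2964*g + 2520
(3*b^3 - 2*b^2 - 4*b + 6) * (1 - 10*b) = -30*b^4 + 23*b^3 + 38*b^2 - 64*b + 6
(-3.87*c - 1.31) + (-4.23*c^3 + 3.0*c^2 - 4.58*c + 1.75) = -4.23*c^3 + 3.0*c^2 - 8.45*c + 0.44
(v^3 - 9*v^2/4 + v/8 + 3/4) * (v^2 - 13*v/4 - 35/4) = v^5 - 11*v^4/2 - 21*v^3/16 + 641*v^2/32 - 113*v/32 - 105/16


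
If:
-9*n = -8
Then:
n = 8/9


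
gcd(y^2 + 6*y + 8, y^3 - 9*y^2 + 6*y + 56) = y + 2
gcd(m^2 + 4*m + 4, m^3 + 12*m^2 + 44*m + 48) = m + 2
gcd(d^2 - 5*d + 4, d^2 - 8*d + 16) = d - 4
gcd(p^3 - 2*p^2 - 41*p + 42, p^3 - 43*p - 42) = p^2 - p - 42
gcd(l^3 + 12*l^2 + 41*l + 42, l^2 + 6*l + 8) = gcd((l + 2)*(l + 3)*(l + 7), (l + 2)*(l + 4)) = l + 2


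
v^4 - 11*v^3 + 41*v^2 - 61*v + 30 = (v - 5)*(v - 3)*(v - 2)*(v - 1)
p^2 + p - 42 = (p - 6)*(p + 7)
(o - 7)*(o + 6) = o^2 - o - 42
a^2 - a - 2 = (a - 2)*(a + 1)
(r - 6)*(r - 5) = r^2 - 11*r + 30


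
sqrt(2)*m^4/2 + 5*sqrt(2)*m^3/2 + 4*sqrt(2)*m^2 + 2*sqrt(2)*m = m*(m + 2)^2*(sqrt(2)*m/2 + sqrt(2)/2)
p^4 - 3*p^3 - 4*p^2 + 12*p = p*(p - 3)*(p - 2)*(p + 2)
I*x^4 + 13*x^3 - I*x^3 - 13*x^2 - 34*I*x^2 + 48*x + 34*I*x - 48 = (x - 8*I)*(x - 6*I)*(x + I)*(I*x - I)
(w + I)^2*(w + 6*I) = w^3 + 8*I*w^2 - 13*w - 6*I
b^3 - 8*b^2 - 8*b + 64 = (b - 8)*(b - 2*sqrt(2))*(b + 2*sqrt(2))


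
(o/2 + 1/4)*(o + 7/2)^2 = o^3/2 + 15*o^2/4 + 63*o/8 + 49/16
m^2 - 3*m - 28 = (m - 7)*(m + 4)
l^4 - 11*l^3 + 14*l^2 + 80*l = l*(l - 8)*(l - 5)*(l + 2)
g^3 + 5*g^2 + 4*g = g*(g + 1)*(g + 4)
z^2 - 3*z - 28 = (z - 7)*(z + 4)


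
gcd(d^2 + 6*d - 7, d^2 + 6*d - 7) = d^2 + 6*d - 7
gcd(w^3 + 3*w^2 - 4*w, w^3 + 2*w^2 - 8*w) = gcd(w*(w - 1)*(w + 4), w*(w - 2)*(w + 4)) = w^2 + 4*w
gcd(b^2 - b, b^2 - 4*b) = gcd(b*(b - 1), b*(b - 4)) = b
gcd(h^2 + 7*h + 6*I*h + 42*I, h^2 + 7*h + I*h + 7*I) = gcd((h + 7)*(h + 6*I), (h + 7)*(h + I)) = h + 7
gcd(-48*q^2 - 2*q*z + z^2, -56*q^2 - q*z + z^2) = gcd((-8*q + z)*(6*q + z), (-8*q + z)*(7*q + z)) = -8*q + z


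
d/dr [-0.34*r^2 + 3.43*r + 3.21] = 3.43 - 0.68*r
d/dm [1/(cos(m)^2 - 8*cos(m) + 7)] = 2*(cos(m) - 4)*sin(m)/(cos(m)^2 - 8*cos(m) + 7)^2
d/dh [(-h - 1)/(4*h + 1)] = 3/(4*h + 1)^2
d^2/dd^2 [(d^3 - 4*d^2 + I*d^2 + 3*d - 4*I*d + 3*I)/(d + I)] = 2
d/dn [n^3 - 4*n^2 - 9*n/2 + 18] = 3*n^2 - 8*n - 9/2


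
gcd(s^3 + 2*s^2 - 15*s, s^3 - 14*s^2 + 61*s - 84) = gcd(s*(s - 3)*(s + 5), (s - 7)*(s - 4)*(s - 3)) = s - 3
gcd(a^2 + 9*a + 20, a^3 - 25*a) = a + 5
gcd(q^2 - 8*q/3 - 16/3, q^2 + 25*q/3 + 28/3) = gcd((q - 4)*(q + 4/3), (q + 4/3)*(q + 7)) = q + 4/3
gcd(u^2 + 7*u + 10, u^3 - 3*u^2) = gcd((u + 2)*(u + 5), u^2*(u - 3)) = 1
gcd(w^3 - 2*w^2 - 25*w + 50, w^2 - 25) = w^2 - 25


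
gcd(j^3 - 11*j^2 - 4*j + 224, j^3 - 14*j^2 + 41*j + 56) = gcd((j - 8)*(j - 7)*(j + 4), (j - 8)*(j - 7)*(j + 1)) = j^2 - 15*j + 56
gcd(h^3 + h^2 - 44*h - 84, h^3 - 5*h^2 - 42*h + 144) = h + 6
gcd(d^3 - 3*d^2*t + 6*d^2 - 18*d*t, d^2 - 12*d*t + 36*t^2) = 1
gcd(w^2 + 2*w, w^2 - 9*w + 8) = 1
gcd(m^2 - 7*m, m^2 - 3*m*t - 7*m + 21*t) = m - 7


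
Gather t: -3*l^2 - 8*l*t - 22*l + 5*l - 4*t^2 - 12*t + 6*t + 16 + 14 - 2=-3*l^2 - 17*l - 4*t^2 + t*(-8*l - 6) + 28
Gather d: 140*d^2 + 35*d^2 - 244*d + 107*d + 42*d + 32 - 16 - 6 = 175*d^2 - 95*d + 10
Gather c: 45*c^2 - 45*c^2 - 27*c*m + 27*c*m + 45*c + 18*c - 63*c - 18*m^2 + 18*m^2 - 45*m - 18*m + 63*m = 0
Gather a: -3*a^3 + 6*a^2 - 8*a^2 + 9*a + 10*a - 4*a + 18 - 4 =-3*a^3 - 2*a^2 + 15*a + 14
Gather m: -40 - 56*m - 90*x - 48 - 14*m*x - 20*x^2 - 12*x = m*(-14*x - 56) - 20*x^2 - 102*x - 88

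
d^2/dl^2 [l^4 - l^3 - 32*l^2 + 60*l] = 12*l^2 - 6*l - 64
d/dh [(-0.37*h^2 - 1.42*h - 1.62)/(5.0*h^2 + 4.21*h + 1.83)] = (5.5423*h^2 + 14.8458*h + 4.2216)/(25.0*h^4 + 42.1*h^3 + 36.0241*h^2 + 15.4086*h + 3.3489)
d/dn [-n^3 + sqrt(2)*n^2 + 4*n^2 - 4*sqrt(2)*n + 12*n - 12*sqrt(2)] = -3*n^2 + 2*sqrt(2)*n + 8*n - 4*sqrt(2) + 12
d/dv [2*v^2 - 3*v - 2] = 4*v - 3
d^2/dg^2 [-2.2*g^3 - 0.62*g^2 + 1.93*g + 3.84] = -13.2*g - 1.24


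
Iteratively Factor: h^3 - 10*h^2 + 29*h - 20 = (h - 5)*(h^2 - 5*h + 4) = (h - 5)*(h - 4)*(h - 1)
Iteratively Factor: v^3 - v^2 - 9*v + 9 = (v - 1)*(v^2 - 9) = (v - 3)*(v - 1)*(v + 3)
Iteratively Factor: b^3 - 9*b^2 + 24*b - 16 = (b - 4)*(b^2 - 5*b + 4) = (b - 4)^2*(b - 1)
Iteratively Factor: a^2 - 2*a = (a)*(a - 2)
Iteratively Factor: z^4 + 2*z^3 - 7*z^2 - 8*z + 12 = (z + 2)*(z^3 - 7*z + 6) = (z + 2)*(z + 3)*(z^2 - 3*z + 2) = (z - 2)*(z + 2)*(z + 3)*(z - 1)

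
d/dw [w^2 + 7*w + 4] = 2*w + 7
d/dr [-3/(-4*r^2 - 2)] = -6*r/(2*r^2 + 1)^2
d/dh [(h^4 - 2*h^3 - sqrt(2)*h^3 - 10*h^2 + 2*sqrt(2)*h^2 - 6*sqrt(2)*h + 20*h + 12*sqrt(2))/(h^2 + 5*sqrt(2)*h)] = 2*(h^5 - h^4 + 7*sqrt(2)*h^4 - 10*sqrt(2)*h^3 - 10*h^3 - 22*sqrt(2)*h^2 - 12*sqrt(2)*h - 60)/(h^2*(h^2 + 10*sqrt(2)*h + 50))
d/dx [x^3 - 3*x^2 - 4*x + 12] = 3*x^2 - 6*x - 4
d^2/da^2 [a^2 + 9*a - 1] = 2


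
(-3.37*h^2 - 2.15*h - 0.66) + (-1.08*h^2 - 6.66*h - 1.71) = -4.45*h^2 - 8.81*h - 2.37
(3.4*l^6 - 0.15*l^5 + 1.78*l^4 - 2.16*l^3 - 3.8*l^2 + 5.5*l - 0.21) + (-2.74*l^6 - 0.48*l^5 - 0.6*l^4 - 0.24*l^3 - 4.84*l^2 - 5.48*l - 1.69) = 0.66*l^6 - 0.63*l^5 + 1.18*l^4 - 2.4*l^3 - 8.64*l^2 + 0.0199999999999996*l - 1.9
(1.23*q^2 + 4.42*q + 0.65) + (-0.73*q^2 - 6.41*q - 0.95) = 0.5*q^2 - 1.99*q - 0.3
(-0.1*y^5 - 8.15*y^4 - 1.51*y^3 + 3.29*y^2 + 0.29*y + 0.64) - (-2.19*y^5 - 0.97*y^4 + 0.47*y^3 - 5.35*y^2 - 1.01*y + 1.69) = 2.09*y^5 - 7.18*y^4 - 1.98*y^3 + 8.64*y^2 + 1.3*y - 1.05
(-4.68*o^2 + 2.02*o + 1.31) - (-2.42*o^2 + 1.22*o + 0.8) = -2.26*o^2 + 0.8*o + 0.51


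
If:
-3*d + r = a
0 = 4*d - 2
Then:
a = r - 3/2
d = 1/2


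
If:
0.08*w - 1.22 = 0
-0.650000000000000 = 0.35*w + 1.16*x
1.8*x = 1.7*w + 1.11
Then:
No Solution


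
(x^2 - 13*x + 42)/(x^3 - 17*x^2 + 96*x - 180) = (x - 7)/(x^2 - 11*x + 30)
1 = 1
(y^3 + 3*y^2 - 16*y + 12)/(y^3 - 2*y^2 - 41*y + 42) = (y - 2)/(y - 7)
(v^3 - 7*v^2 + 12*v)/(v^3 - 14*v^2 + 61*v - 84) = v/(v - 7)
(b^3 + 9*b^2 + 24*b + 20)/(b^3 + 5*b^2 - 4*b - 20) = (b + 2)/(b - 2)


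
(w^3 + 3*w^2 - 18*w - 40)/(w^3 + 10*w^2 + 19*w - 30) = (w^2 - 2*w - 8)/(w^2 + 5*w - 6)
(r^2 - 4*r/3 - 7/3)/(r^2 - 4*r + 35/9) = 3*(r + 1)/(3*r - 5)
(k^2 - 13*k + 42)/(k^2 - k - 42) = (k - 6)/(k + 6)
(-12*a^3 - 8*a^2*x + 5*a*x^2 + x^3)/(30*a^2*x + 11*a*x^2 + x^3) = (-2*a^2 - a*x + x^2)/(x*(5*a + x))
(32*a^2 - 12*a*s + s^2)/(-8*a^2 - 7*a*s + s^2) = (-4*a + s)/(a + s)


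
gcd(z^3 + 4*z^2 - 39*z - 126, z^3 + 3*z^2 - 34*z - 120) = z - 6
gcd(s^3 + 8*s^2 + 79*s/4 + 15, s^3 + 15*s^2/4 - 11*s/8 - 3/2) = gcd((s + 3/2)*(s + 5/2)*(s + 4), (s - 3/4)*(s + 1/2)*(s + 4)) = s + 4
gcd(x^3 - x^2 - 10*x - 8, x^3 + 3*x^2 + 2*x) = x^2 + 3*x + 2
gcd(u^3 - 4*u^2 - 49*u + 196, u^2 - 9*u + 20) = u - 4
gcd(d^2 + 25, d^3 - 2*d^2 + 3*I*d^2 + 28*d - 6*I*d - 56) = 1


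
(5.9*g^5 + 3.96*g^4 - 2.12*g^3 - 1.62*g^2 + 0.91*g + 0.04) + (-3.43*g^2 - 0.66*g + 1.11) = 5.9*g^5 + 3.96*g^4 - 2.12*g^3 - 5.05*g^2 + 0.25*g + 1.15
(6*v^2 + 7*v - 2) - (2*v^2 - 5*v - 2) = 4*v^2 + 12*v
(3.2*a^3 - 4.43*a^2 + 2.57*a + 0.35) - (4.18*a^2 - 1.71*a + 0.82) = 3.2*a^3 - 8.61*a^2 + 4.28*a - 0.47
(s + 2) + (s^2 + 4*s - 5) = s^2 + 5*s - 3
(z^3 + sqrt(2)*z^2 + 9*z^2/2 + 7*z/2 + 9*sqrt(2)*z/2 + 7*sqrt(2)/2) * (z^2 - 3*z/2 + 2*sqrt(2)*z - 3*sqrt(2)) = z^5 + 3*z^4 + 3*sqrt(2)*z^4 + 3*z^3/4 + 9*sqrt(2)*z^3 - 39*sqrt(2)*z^2/4 + 27*z^2/4 - 63*sqrt(2)*z/4 - 13*z - 21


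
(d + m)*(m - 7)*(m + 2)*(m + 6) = d*m^3 + d*m^2 - 44*d*m - 84*d + m^4 + m^3 - 44*m^2 - 84*m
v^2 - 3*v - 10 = (v - 5)*(v + 2)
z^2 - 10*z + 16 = (z - 8)*(z - 2)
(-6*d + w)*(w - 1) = -6*d*w + 6*d + w^2 - w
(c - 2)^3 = c^3 - 6*c^2 + 12*c - 8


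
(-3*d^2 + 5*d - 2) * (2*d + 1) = -6*d^3 + 7*d^2 + d - 2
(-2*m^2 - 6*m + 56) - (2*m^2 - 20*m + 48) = -4*m^2 + 14*m + 8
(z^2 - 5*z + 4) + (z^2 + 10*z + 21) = 2*z^2 + 5*z + 25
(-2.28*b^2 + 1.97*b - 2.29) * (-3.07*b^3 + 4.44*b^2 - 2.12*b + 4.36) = 6.9996*b^5 - 16.1711*b^4 + 20.6107*b^3 - 24.2848*b^2 + 13.444*b - 9.9844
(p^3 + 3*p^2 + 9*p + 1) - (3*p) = p^3 + 3*p^2 + 6*p + 1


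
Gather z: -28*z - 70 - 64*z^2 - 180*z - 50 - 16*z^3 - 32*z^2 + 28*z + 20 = -16*z^3 - 96*z^2 - 180*z - 100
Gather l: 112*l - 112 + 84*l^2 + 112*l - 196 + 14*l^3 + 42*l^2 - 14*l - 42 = 14*l^3 + 126*l^2 + 210*l - 350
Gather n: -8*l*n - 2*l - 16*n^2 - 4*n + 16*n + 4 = -2*l - 16*n^2 + n*(12 - 8*l) + 4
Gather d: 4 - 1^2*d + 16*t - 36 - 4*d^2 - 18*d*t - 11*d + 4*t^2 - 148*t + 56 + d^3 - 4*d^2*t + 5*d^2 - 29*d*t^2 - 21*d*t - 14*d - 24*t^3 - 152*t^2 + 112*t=d^3 + d^2*(1 - 4*t) + d*(-29*t^2 - 39*t - 26) - 24*t^3 - 148*t^2 - 20*t + 24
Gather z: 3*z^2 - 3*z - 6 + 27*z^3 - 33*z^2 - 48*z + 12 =27*z^3 - 30*z^2 - 51*z + 6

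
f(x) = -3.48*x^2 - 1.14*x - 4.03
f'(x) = -6.96*x - 1.14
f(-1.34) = -8.75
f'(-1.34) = 8.19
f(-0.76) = -5.17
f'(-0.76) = 4.15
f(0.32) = -4.75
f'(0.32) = -3.37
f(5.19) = -103.68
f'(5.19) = -37.26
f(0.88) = -7.73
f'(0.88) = -7.26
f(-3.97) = -54.35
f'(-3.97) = 26.49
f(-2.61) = -24.76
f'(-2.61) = 17.03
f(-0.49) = -4.31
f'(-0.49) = 2.27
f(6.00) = -136.15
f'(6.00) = -42.90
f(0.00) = -4.03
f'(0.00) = -1.14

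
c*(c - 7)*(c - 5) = c^3 - 12*c^2 + 35*c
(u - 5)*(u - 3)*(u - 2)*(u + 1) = u^4 - 9*u^3 + 21*u^2 + u - 30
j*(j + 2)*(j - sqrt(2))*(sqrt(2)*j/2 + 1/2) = sqrt(2)*j^4/2 - j^3/2 + sqrt(2)*j^3 - j^2 - sqrt(2)*j^2/2 - sqrt(2)*j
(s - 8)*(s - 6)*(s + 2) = s^3 - 12*s^2 + 20*s + 96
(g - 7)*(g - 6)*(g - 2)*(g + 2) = g^4 - 13*g^3 + 38*g^2 + 52*g - 168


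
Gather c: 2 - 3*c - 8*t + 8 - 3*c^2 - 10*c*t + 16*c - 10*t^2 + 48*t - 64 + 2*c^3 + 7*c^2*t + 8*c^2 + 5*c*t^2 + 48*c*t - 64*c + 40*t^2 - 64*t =2*c^3 + c^2*(7*t + 5) + c*(5*t^2 + 38*t - 51) + 30*t^2 - 24*t - 54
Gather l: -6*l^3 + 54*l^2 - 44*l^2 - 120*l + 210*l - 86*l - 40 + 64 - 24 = -6*l^3 + 10*l^2 + 4*l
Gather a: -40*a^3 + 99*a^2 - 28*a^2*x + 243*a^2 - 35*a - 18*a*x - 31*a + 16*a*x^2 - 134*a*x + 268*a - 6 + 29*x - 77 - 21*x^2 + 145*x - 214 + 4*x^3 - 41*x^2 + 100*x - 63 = -40*a^3 + a^2*(342 - 28*x) + a*(16*x^2 - 152*x + 202) + 4*x^3 - 62*x^2 + 274*x - 360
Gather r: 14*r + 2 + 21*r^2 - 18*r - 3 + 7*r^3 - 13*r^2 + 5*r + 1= 7*r^3 + 8*r^2 + r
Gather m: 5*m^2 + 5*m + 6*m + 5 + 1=5*m^2 + 11*m + 6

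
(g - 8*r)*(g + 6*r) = g^2 - 2*g*r - 48*r^2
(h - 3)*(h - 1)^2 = h^3 - 5*h^2 + 7*h - 3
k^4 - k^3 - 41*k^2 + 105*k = k*(k - 5)*(k - 3)*(k + 7)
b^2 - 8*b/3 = b*(b - 8/3)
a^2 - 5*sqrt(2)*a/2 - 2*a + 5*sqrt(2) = (a - 2)*(a - 5*sqrt(2)/2)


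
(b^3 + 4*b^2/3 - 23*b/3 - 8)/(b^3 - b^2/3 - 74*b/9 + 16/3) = 3*(b + 1)/(3*b - 2)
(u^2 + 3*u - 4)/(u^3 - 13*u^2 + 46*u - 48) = (u^2 + 3*u - 4)/(u^3 - 13*u^2 + 46*u - 48)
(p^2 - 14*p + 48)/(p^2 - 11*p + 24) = (p - 6)/(p - 3)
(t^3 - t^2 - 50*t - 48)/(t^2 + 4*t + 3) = (t^2 - 2*t - 48)/(t + 3)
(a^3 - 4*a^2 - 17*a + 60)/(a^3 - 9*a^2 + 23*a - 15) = (a + 4)/(a - 1)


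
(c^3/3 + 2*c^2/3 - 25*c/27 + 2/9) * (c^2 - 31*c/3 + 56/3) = c^5/3 - 25*c^4/9 - 43*c^3/27 + 1801*c^2/81 - 1586*c/81 + 112/27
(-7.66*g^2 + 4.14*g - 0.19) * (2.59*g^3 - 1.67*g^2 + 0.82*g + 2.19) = -19.8394*g^5 + 23.5148*g^4 - 13.6871*g^3 - 13.0633*g^2 + 8.9108*g - 0.4161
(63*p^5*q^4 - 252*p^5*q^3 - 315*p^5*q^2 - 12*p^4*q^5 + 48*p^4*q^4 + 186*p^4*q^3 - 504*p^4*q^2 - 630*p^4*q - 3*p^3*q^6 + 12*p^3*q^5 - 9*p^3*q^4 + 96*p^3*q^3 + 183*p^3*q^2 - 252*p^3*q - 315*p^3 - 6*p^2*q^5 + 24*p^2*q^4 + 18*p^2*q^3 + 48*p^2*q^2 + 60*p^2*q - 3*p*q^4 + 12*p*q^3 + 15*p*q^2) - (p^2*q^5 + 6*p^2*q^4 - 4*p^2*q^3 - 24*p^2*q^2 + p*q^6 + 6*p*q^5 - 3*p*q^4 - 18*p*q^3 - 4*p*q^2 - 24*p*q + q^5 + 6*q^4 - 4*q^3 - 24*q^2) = 63*p^5*q^4 - 252*p^5*q^3 - 315*p^5*q^2 - 12*p^4*q^5 + 48*p^4*q^4 + 186*p^4*q^3 - 504*p^4*q^2 - 630*p^4*q - 3*p^3*q^6 + 12*p^3*q^5 - 9*p^3*q^4 + 96*p^3*q^3 + 183*p^3*q^2 - 252*p^3*q - 315*p^3 - 7*p^2*q^5 + 18*p^2*q^4 + 22*p^2*q^3 + 72*p^2*q^2 + 60*p^2*q - p*q^6 - 6*p*q^5 + 30*p*q^3 + 19*p*q^2 + 24*p*q - q^5 - 6*q^4 + 4*q^3 + 24*q^2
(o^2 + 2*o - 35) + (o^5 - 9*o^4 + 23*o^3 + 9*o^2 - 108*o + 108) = o^5 - 9*o^4 + 23*o^3 + 10*o^2 - 106*o + 73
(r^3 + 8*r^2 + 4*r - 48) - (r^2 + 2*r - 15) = r^3 + 7*r^2 + 2*r - 33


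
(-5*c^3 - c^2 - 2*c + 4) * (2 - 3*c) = 15*c^4 - 7*c^3 + 4*c^2 - 16*c + 8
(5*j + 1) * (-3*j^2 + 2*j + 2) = -15*j^3 + 7*j^2 + 12*j + 2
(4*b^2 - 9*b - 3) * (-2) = -8*b^2 + 18*b + 6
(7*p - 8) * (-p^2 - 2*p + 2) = -7*p^3 - 6*p^2 + 30*p - 16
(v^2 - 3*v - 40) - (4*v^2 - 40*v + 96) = -3*v^2 + 37*v - 136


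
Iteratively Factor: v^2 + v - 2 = (v + 2)*(v - 1)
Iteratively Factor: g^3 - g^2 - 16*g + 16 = (g - 1)*(g^2 - 16) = (g - 1)*(g + 4)*(g - 4)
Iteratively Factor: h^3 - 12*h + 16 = (h + 4)*(h^2 - 4*h + 4) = (h - 2)*(h + 4)*(h - 2)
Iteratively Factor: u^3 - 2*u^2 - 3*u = (u + 1)*(u^2 - 3*u) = (u - 3)*(u + 1)*(u)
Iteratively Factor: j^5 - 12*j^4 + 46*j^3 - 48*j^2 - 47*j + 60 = (j - 5)*(j^4 - 7*j^3 + 11*j^2 + 7*j - 12) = (j - 5)*(j - 1)*(j^3 - 6*j^2 + 5*j + 12) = (j - 5)*(j - 4)*(j - 1)*(j^2 - 2*j - 3) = (j - 5)*(j - 4)*(j - 1)*(j + 1)*(j - 3)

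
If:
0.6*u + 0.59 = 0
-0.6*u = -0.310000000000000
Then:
No Solution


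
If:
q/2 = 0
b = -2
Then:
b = -2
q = 0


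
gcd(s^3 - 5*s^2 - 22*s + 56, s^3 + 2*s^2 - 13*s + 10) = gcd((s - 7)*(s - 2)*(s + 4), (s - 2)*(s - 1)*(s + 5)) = s - 2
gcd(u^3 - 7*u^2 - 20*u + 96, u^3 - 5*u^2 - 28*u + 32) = u^2 - 4*u - 32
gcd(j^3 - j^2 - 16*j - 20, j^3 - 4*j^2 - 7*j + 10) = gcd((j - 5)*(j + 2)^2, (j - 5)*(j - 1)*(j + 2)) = j^2 - 3*j - 10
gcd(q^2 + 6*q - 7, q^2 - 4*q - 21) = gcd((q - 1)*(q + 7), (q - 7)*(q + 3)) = 1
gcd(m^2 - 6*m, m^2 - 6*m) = m^2 - 6*m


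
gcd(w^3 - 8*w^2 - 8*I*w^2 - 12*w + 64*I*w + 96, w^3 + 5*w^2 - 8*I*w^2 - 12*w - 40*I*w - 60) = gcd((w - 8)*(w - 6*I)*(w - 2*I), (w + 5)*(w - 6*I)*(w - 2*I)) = w^2 - 8*I*w - 12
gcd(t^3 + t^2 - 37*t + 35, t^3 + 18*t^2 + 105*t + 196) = t + 7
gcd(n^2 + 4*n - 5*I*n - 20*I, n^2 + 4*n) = n + 4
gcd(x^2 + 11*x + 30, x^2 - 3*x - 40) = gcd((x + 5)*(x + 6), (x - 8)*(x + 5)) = x + 5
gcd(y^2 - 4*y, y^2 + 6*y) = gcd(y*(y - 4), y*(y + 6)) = y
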